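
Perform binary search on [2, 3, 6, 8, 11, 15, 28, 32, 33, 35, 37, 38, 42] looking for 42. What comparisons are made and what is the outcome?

Binary search for 42 in [2, 3, 6, 8, 11, 15, 28, 32, 33, 35, 37, 38, 42]:

lo=0, hi=12, mid=6, arr[mid]=28 -> 28 < 42, search right half
lo=7, hi=12, mid=9, arr[mid]=35 -> 35 < 42, search right half
lo=10, hi=12, mid=11, arr[mid]=38 -> 38 < 42, search right half
lo=12, hi=12, mid=12, arr[mid]=42 -> Found target at index 12!

Binary search finds 42 at index 12 after 4 comparisons. The search repeatedly halves the search space by comparing with the middle element.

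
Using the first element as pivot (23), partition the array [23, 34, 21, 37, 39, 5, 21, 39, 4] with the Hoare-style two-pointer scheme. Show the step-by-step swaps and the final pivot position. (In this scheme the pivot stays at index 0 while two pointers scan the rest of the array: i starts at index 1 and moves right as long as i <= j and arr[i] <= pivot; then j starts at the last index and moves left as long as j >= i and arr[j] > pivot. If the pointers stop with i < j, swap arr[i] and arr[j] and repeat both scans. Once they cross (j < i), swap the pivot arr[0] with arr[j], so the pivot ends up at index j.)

Hoare-style two-pointer partition with pivot = 23:

Initial array: [23, 34, 21, 37, 39, 5, 21, 39, 4]

Pointers start at i = 1, j = 8.
i stops at index 1 (arr[1]=34 > 23), j stops at index 8 (arr[8]=4 <= 23): swap arr[1] and arr[8], array becomes [23, 4, 21, 37, 39, 5, 21, 39, 34]
i stops at index 3 (arr[3]=37 > 23), j stops at index 6 (arr[6]=21 <= 23): swap arr[3] and arr[6], array becomes [23, 4, 21, 21, 39, 5, 37, 39, 34]
i stops at index 4 (arr[4]=39 > 23), j stops at index 5 (arr[5]=5 <= 23): swap arr[4] and arr[5], array becomes [23, 4, 21, 21, 5, 39, 37, 39, 34]
i ends at 5, j ends at 4: the pointers have crossed (j < i), so scanning stops.

Swap pivot arr[0] with arr[4] to place pivot at position 4: [5, 4, 21, 21, 23, 39, 37, 39, 34]
Pivot position: 4

After partitioning with pivot 23, the array becomes [5, 4, 21, 21, 23, 39, 37, 39, 34]. The pivot is placed at index 4. All elements to the left of the pivot are <= 23, and all elements to the right are > 23.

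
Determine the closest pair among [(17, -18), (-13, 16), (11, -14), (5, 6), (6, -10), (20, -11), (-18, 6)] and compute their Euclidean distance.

Computing all pairwise distances among 7 points:

d((17, -18), (-13, 16)) = 45.3431
d((17, -18), (11, -14)) = 7.2111
d((17, -18), (5, 6)) = 26.8328
d((17, -18), (6, -10)) = 13.6015
d((17, -18), (20, -11)) = 7.6158
d((17, -18), (-18, 6)) = 42.4382
d((-13, 16), (11, -14)) = 38.4187
d((-13, 16), (5, 6)) = 20.5913
d((-13, 16), (6, -10)) = 32.2025
d((-13, 16), (20, -11)) = 42.638
d((-13, 16), (-18, 6)) = 11.1803
d((11, -14), (5, 6)) = 20.8806
d((11, -14), (6, -10)) = 6.4031 <-- minimum
d((11, -14), (20, -11)) = 9.4868
d((11, -14), (-18, 6)) = 35.2278
d((5, 6), (6, -10)) = 16.0312
d((5, 6), (20, -11)) = 22.6716
d((5, 6), (-18, 6)) = 23.0
d((6, -10), (20, -11)) = 14.0357
d((6, -10), (-18, 6)) = 28.8444
d((20, -11), (-18, 6)) = 41.6293

Closest pair: (11, -14) and (6, -10) with distance 6.4031

The closest pair is (11, -14) and (6, -10) with Euclidean distance 6.4031. For 7 points, brute-force pairwise comparison is shown above. For large n, the divide-and-conquer algorithm (sort by x, recurse on halves, check the dividing strip) achieves O(n log n).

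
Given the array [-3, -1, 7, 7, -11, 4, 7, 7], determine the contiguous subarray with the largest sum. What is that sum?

Using Kadane's algorithm on [-3, -1, 7, 7, -11, 4, 7, 7]:

Scanning through the array:
Position 1 (value -1): max_ending_here = -1, max_so_far = -1
Position 2 (value 7): max_ending_here = 7, max_so_far = 7
Position 3 (value 7): max_ending_here = 14, max_so_far = 14
Position 4 (value -11): max_ending_here = 3, max_so_far = 14
Position 5 (value 4): max_ending_here = 7, max_so_far = 14
Position 6 (value 7): max_ending_here = 14, max_so_far = 14
Position 7 (value 7): max_ending_here = 21, max_so_far = 21

Maximum subarray: [7, 7, -11, 4, 7, 7]
Maximum sum: 21

The maximum subarray is [7, 7, -11, 4, 7, 7] with sum 21. This subarray runs from index 2 to index 7.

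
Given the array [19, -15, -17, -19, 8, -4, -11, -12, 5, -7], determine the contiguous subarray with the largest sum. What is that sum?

Using Kadane's algorithm on [19, -15, -17, -19, 8, -4, -11, -12, 5, -7]:

Scanning through the array:
Position 1 (value -15): max_ending_here = 4, max_so_far = 19
Position 2 (value -17): max_ending_here = -13, max_so_far = 19
Position 3 (value -19): max_ending_here = -19, max_so_far = 19
Position 4 (value 8): max_ending_here = 8, max_so_far = 19
Position 5 (value -4): max_ending_here = 4, max_so_far = 19
Position 6 (value -11): max_ending_here = -7, max_so_far = 19
Position 7 (value -12): max_ending_here = -12, max_so_far = 19
Position 8 (value 5): max_ending_here = 5, max_so_far = 19
Position 9 (value -7): max_ending_here = -2, max_so_far = 19

Maximum subarray: [19]
Maximum sum: 19

The maximum subarray is [19] with sum 19. This subarray runs from index 0 to index 0.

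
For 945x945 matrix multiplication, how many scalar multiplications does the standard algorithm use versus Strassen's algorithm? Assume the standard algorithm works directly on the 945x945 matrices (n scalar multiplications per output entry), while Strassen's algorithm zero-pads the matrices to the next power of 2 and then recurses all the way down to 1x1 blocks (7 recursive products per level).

Matrix multiplication for 945x945 matrices:

Strassen's algorithm requires power-of-2 dimensions. Pad 945x945 to 1024x1024 (next power of 2).

Standard algorithm: 945^3 = 843908625 multiplications
Strassen's algorithm: 7^(log2(1024)) = 7^10 = 282475249 multiplications
Savings: 843908625 - 282475249 = 561433376 multiplications

Standard: 843908625 multiplications (945^3). Strassen: 282475249 multiplications (7^10, after padding to 1024x1024). Strassen reduces 8 recursive multiplications to 7 at each level.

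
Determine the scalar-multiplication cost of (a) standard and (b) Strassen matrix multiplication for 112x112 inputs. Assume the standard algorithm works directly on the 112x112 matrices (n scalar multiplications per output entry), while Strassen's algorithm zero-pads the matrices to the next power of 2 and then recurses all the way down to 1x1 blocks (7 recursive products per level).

Matrix multiplication for 112x112 matrices:

Strassen's algorithm requires power-of-2 dimensions. Pad 112x112 to 128x128 (next power of 2).

Standard algorithm: 112^3 = 1404928 multiplications
Strassen's algorithm: 7^(log2(128)) = 7^7 = 823543 multiplications
Savings: 1404928 - 823543 = 581385 multiplications

Standard: 1404928 multiplications (112^3). Strassen: 823543 multiplications (7^7, after padding to 128x128). Strassen reduces 8 recursive multiplications to 7 at each level.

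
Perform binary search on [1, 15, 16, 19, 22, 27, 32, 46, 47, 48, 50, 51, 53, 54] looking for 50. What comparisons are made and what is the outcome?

Binary search for 50 in [1, 15, 16, 19, 22, 27, 32, 46, 47, 48, 50, 51, 53, 54]:

lo=0, hi=13, mid=6, arr[mid]=32 -> 32 < 50, search right half
lo=7, hi=13, mid=10, arr[mid]=50 -> Found target at index 10!

Binary search finds 50 at index 10 after 2 comparisons. The search repeatedly halves the search space by comparing with the middle element.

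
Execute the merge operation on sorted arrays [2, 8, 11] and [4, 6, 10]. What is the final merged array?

Merging process:

Compare 2 vs 4: take 2 from left. Merged: [2]
Compare 8 vs 4: take 4 from right. Merged: [2, 4]
Compare 8 vs 6: take 6 from right. Merged: [2, 4, 6]
Compare 8 vs 10: take 8 from left. Merged: [2, 4, 6, 8]
Compare 11 vs 10: take 10 from right. Merged: [2, 4, 6, 8, 10]
Append remaining from left: [11]. Merged: [2, 4, 6, 8, 10, 11]

Final merged array: [2, 4, 6, 8, 10, 11]
Total comparisons: 5

The merged array is [2, 4, 6, 8, 10, 11], requiring 5 comparisons. The merge step runs in O(n) time where n is the total number of elements.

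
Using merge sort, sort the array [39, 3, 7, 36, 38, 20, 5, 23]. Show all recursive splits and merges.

Merge sort trace:

Split: [39, 3, 7, 36, 38, 20, 5, 23] -> [39, 3, 7, 36] and [38, 20, 5, 23]
  Split: [39, 3, 7, 36] -> [39, 3] and [7, 36]
    Split: [39, 3] -> [39] and [3]
    Merge: [39] + [3] -> [3, 39]
    Split: [7, 36] -> [7] and [36]
    Merge: [7] + [36] -> [7, 36]
  Merge: [3, 39] + [7, 36] -> [3, 7, 36, 39]
  Split: [38, 20, 5, 23] -> [38, 20] and [5, 23]
    Split: [38, 20] -> [38] and [20]
    Merge: [38] + [20] -> [20, 38]
    Split: [5, 23] -> [5] and [23]
    Merge: [5] + [23] -> [5, 23]
  Merge: [20, 38] + [5, 23] -> [5, 20, 23, 38]
Merge: [3, 7, 36, 39] + [5, 20, 23, 38] -> [3, 5, 7, 20, 23, 36, 38, 39]

Final sorted array: [3, 5, 7, 20, 23, 36, 38, 39]

The merge sort proceeds by recursively splitting the array and merging sorted halves.
After all merges, the sorted array is [3, 5, 7, 20, 23, 36, 38, 39].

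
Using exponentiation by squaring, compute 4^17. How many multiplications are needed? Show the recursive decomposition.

Computing 4^17 by squaring (build up from 4^1; each line after the first costs one multiplication):

4^1 = 4
4^2 = (4^1)^2 = 4^2 = 16
4^4 = (4^2)^2 = 16^2 = 256
4^8 = (4^4)^2 = 256^2 = 65536
4^16 = (4^8)^2 = 65536^2 = 4294967296
4^17 = 4 * 4^16 = 4 * 4294967296 = 17179869184

Result: 17179869184
Multiplications needed: 5 (5 lines after 4^1)

4^17 = 17179869184. Using exponentiation by squaring, this requires 5 multiplications. The key idea: if the exponent is even, square the half-power; if odd, multiply by the base once.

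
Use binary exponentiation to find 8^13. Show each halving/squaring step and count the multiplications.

Computing 8^13 by squaring (build up from 8^1; each line after the first costs one multiplication):

8^1 = 8
8^2 = (8^1)^2 = 8^2 = 64
8^3 = 8 * 8^2 = 8 * 64 = 512
8^6 = (8^3)^2 = 512^2 = 262144
8^12 = (8^6)^2 = 262144^2 = 68719476736
8^13 = 8 * 8^12 = 8 * 68719476736 = 549755813888

Result: 549755813888
Multiplications needed: 5 (5 lines after 8^1)

8^13 = 549755813888. Using exponentiation by squaring, this requires 5 multiplications. The key idea: if the exponent is even, square the half-power; if odd, multiply by the base once.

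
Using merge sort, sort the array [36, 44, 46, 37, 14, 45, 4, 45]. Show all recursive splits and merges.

Merge sort trace:

Split: [36, 44, 46, 37, 14, 45, 4, 45] -> [36, 44, 46, 37] and [14, 45, 4, 45]
  Split: [36, 44, 46, 37] -> [36, 44] and [46, 37]
    Split: [36, 44] -> [36] and [44]
    Merge: [36] + [44] -> [36, 44]
    Split: [46, 37] -> [46] and [37]
    Merge: [46] + [37] -> [37, 46]
  Merge: [36, 44] + [37, 46] -> [36, 37, 44, 46]
  Split: [14, 45, 4, 45] -> [14, 45] and [4, 45]
    Split: [14, 45] -> [14] and [45]
    Merge: [14] + [45] -> [14, 45]
    Split: [4, 45] -> [4] and [45]
    Merge: [4] + [45] -> [4, 45]
  Merge: [14, 45] + [4, 45] -> [4, 14, 45, 45]
Merge: [36, 37, 44, 46] + [4, 14, 45, 45] -> [4, 14, 36, 37, 44, 45, 45, 46]

Final sorted array: [4, 14, 36, 37, 44, 45, 45, 46]

The merge sort proceeds by recursively splitting the array and merging sorted halves.
After all merges, the sorted array is [4, 14, 36, 37, 44, 45, 45, 46].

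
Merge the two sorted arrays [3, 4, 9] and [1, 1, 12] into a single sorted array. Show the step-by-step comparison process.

Merging process:

Compare 3 vs 1: take 1 from right. Merged: [1]
Compare 3 vs 1: take 1 from right. Merged: [1, 1]
Compare 3 vs 12: take 3 from left. Merged: [1, 1, 3]
Compare 4 vs 12: take 4 from left. Merged: [1, 1, 3, 4]
Compare 9 vs 12: take 9 from left. Merged: [1, 1, 3, 4, 9]
Append remaining from right: [12]. Merged: [1, 1, 3, 4, 9, 12]

Final merged array: [1, 1, 3, 4, 9, 12]
Total comparisons: 5

The merged array is [1, 1, 3, 4, 9, 12], requiring 5 comparisons. The merge step runs in O(n) time where n is the total number of elements.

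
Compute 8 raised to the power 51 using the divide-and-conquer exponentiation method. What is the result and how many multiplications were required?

Computing 8^51 by squaring (build up from 8^1; each line after the first costs one multiplication):

8^1 = 8
8^2 = (8^1)^2 = 8^2 = 64
8^3 = 8 * 8^2 = 8 * 64 = 512
8^6 = (8^3)^2 = 512^2 = 262144
8^12 = (8^6)^2 = 262144^2 = 68719476736
8^24 = (8^12)^2 = 68719476736^2 = 4722366482869645213696
8^25 = 8 * 8^24 = 8 * 4722366482869645213696 = 37778931862957161709568
8^50 = (8^25)^2 = 37778931862957161709568^2 = 1427247692705959881058285969449495136382746624
8^51 = 8 * 8^50 = 8 * 1427247692705959881058285969449495136382746624 = 11417981541647679048466287755595961091061972992

Result: 11417981541647679048466287755595961091061972992
Multiplications needed: 8 (8 lines after 8^1)

8^51 = 11417981541647679048466287755595961091061972992. Using exponentiation by squaring, this requires 8 multiplications. The key idea: if the exponent is even, square the half-power; if odd, multiply by the base once.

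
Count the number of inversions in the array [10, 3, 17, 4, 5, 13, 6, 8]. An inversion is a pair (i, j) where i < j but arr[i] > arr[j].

Finding inversions in [10, 3, 17, 4, 5, 13, 6, 8]:

(0, 1): arr[0]=10 > arr[1]=3
(0, 3): arr[0]=10 > arr[3]=4
(0, 4): arr[0]=10 > arr[4]=5
(0, 6): arr[0]=10 > arr[6]=6
(0, 7): arr[0]=10 > arr[7]=8
(2, 3): arr[2]=17 > arr[3]=4
(2, 4): arr[2]=17 > arr[4]=5
(2, 5): arr[2]=17 > arr[5]=13
(2, 6): arr[2]=17 > arr[6]=6
(2, 7): arr[2]=17 > arr[7]=8
(5, 6): arr[5]=13 > arr[6]=6
(5, 7): arr[5]=13 > arr[7]=8

Total inversions: 12

The array has 12 inversion(s): (0,1), (0,3), (0,4), (0,6), (0,7), (2,3), (2,4), (2,5), (2,6), (2,7), (5,6), (5,7). Each pair (i,j) satisfies i < j and arr[i] > arr[j].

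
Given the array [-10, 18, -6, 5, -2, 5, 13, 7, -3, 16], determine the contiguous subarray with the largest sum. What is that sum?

Using Kadane's algorithm on [-10, 18, -6, 5, -2, 5, 13, 7, -3, 16]:

Scanning through the array:
Position 1 (value 18): max_ending_here = 18, max_so_far = 18
Position 2 (value -6): max_ending_here = 12, max_so_far = 18
Position 3 (value 5): max_ending_here = 17, max_so_far = 18
Position 4 (value -2): max_ending_here = 15, max_so_far = 18
Position 5 (value 5): max_ending_here = 20, max_so_far = 20
Position 6 (value 13): max_ending_here = 33, max_so_far = 33
Position 7 (value 7): max_ending_here = 40, max_so_far = 40
Position 8 (value -3): max_ending_here = 37, max_so_far = 40
Position 9 (value 16): max_ending_here = 53, max_so_far = 53

Maximum subarray: [18, -6, 5, -2, 5, 13, 7, -3, 16]
Maximum sum: 53

The maximum subarray is [18, -6, 5, -2, 5, 13, 7, -3, 16] with sum 53. This subarray runs from index 1 to index 9.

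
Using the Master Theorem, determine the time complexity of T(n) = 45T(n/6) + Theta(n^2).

Master Theorem for T(n) = 45T(n/6) + O(n^2):

a = 45, b = 6, c = 2
log_b(a) = log_6(45) = 2.1245

Case 1: c = 2 < log_6(45) = 2.1245
T(n) = O(n^(log_6 45))

For T(n) = 45T(n/6) + O(n^2): log_6(45) = 2.1245. This is Case 1 of the Master Theorem (c < log_b(a), work dominated by leaves), giving O(n^(log_6 45)).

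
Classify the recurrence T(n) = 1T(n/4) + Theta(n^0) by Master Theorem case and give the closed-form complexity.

Master Theorem for T(n) = 1T(n/4) + O(n^0):

a = 1, b = 4, c = 0
log_b(a) = log_4(1) = 0.0000

Case 2: c = 0 = log_4(1) = 0.0000
T(n) = O(n^0 log n) = O(log n)

For T(n) = 1T(n/4) + O(n^0): log_4(1) = 0.0000. This is Case 2 of the Master Theorem (c = log_b(a), equal work at all levels), giving O(log n).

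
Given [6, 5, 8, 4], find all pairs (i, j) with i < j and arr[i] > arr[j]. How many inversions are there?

Finding inversions in [6, 5, 8, 4]:

(0, 1): arr[0]=6 > arr[1]=5
(0, 3): arr[0]=6 > arr[3]=4
(1, 3): arr[1]=5 > arr[3]=4
(2, 3): arr[2]=8 > arr[3]=4

Total inversions: 4

The array has 4 inversion(s): (0,1), (0,3), (1,3), (2,3). Each pair (i,j) satisfies i < j and arr[i] > arr[j].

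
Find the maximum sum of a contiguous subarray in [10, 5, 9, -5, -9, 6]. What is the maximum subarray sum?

Using Kadane's algorithm on [10, 5, 9, -5, -9, 6]:

Scanning through the array:
Position 1 (value 5): max_ending_here = 15, max_so_far = 15
Position 2 (value 9): max_ending_here = 24, max_so_far = 24
Position 3 (value -5): max_ending_here = 19, max_so_far = 24
Position 4 (value -9): max_ending_here = 10, max_so_far = 24
Position 5 (value 6): max_ending_here = 16, max_so_far = 24

Maximum subarray: [10, 5, 9]
Maximum sum: 24

The maximum subarray is [10, 5, 9] with sum 24. This subarray runs from index 0 to index 2.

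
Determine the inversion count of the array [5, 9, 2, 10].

Finding inversions in [5, 9, 2, 10]:

(0, 2): arr[0]=5 > arr[2]=2
(1, 2): arr[1]=9 > arr[2]=2

Total inversions: 2

The array has 2 inversion(s): (0,2), (1,2). Each pair (i,j) satisfies i < j and arr[i] > arr[j].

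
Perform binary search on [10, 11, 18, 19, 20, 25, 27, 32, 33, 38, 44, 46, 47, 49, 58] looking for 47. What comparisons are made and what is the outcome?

Binary search for 47 in [10, 11, 18, 19, 20, 25, 27, 32, 33, 38, 44, 46, 47, 49, 58]:

lo=0, hi=14, mid=7, arr[mid]=32 -> 32 < 47, search right half
lo=8, hi=14, mid=11, arr[mid]=46 -> 46 < 47, search right half
lo=12, hi=14, mid=13, arr[mid]=49 -> 49 > 47, search left half
lo=12, hi=12, mid=12, arr[mid]=47 -> Found target at index 12!

Binary search finds 47 at index 12 after 4 comparisons. The search repeatedly halves the search space by comparing with the middle element.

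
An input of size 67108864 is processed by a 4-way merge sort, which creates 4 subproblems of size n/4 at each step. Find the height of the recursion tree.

For divide and conquer with division factor 4:

Problem sizes at each level:
Level 0: 67108864
Level 1: 16777216
Level 2: 4194304
Level 3: 1048576
Level 4: 262144
Level 5: 65536
Level 6: 16384
Level 7: 4096
Level 8: 1024
Level 9: 256
Level 10: 64
Level 11: 16
Level 12: 4
Level 13: 1

The root is level 0 and the size-1 base case is level 13 (the tree spans levels 0 through 13, i.e. 14 levels counting the root), so the depth is the number of divisions: log_4(67108864) = 13

The recursion tree depth is log_4(67108864) = 13. At each level, the problem size is divided by 4, so it takes 13 divisions to reduce to a base case of size 1. The algorithm makes 4 recursive calls at each level.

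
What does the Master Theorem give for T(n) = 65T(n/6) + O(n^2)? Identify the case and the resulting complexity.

Master Theorem for T(n) = 65T(n/6) + O(n^2):

a = 65, b = 6, c = 2
log_b(a) = log_6(65) = 2.3298

Case 1: c = 2 < log_6(65) = 2.3298
T(n) = O(n^(log_6 65))

For T(n) = 65T(n/6) + O(n^2): log_6(65) = 2.3298. This is Case 1 of the Master Theorem (c < log_b(a), work dominated by leaves), giving O(n^(log_6 65)).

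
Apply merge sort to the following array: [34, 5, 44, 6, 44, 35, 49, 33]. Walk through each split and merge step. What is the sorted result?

Merge sort trace:

Split: [34, 5, 44, 6, 44, 35, 49, 33] -> [34, 5, 44, 6] and [44, 35, 49, 33]
  Split: [34, 5, 44, 6] -> [34, 5] and [44, 6]
    Split: [34, 5] -> [34] and [5]
    Merge: [34] + [5] -> [5, 34]
    Split: [44, 6] -> [44] and [6]
    Merge: [44] + [6] -> [6, 44]
  Merge: [5, 34] + [6, 44] -> [5, 6, 34, 44]
  Split: [44, 35, 49, 33] -> [44, 35] and [49, 33]
    Split: [44, 35] -> [44] and [35]
    Merge: [44] + [35] -> [35, 44]
    Split: [49, 33] -> [49] and [33]
    Merge: [49] + [33] -> [33, 49]
  Merge: [35, 44] + [33, 49] -> [33, 35, 44, 49]
Merge: [5, 6, 34, 44] + [33, 35, 44, 49] -> [5, 6, 33, 34, 35, 44, 44, 49]

Final sorted array: [5, 6, 33, 34, 35, 44, 44, 49]

The merge sort proceeds by recursively splitting the array and merging sorted halves.
After all merges, the sorted array is [5, 6, 33, 34, 35, 44, 44, 49].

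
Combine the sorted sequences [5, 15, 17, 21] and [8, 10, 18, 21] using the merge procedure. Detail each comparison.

Merging process:

Compare 5 vs 8: take 5 from left. Merged: [5]
Compare 15 vs 8: take 8 from right. Merged: [5, 8]
Compare 15 vs 10: take 10 from right. Merged: [5, 8, 10]
Compare 15 vs 18: take 15 from left. Merged: [5, 8, 10, 15]
Compare 17 vs 18: take 17 from left. Merged: [5, 8, 10, 15, 17]
Compare 21 vs 18: take 18 from right. Merged: [5, 8, 10, 15, 17, 18]
Compare 21 vs 21: take 21 from left. Merged: [5, 8, 10, 15, 17, 18, 21]
Append remaining from right: [21]. Merged: [5, 8, 10, 15, 17, 18, 21, 21]

Final merged array: [5, 8, 10, 15, 17, 18, 21, 21]
Total comparisons: 7

The merged array is [5, 8, 10, 15, 17, 18, 21, 21], requiring 7 comparisons. The merge step runs in O(n) time where n is the total number of elements.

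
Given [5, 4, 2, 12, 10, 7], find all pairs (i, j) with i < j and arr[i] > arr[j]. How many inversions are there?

Finding inversions in [5, 4, 2, 12, 10, 7]:

(0, 1): arr[0]=5 > arr[1]=4
(0, 2): arr[0]=5 > arr[2]=2
(1, 2): arr[1]=4 > arr[2]=2
(3, 4): arr[3]=12 > arr[4]=10
(3, 5): arr[3]=12 > arr[5]=7
(4, 5): arr[4]=10 > arr[5]=7

Total inversions: 6

The array has 6 inversion(s): (0,1), (0,2), (1,2), (3,4), (3,5), (4,5). Each pair (i,j) satisfies i < j and arr[i] > arr[j].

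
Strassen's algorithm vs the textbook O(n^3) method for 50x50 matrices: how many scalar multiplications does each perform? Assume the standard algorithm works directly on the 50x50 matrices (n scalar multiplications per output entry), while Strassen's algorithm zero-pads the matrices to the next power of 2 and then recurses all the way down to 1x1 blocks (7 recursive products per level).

Matrix multiplication for 50x50 matrices:

Strassen's algorithm requires power-of-2 dimensions. Pad 50x50 to 64x64 (next power of 2).

Standard algorithm: 50^3 = 125000 multiplications
Strassen's algorithm: 7^(log2(64)) = 7^6 = 117649 multiplications
Savings: 125000 - 117649 = 7351 multiplications

Standard: 125000 multiplications (50^3). Strassen: 117649 multiplications (7^6, after padding to 64x64). Strassen reduces 8 recursive multiplications to 7 at each level.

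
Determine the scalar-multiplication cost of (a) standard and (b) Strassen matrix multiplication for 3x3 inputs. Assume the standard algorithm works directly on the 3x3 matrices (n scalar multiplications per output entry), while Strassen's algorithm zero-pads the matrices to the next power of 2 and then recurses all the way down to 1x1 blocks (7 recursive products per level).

Matrix multiplication for 3x3 matrices:

Strassen's algorithm requires power-of-2 dimensions. Pad 3x3 to 4x4 (next power of 2).

Standard algorithm: 3^3 = 27 multiplications
Strassen's algorithm: 7^(log2(4)) = 7^2 = 49 multiplications
Difference: 27 - 49 = -22 (Strassen uses MORE here due to padding overhead — for small or just-over-power-of-2 n, padding can outweigh the per-level savings)

Standard: 27 multiplications (3^3). Strassen: 49 multiplications (7^2, after padding to 4x4). Strassen reduces 8 recursive multiplications to 7 at each level.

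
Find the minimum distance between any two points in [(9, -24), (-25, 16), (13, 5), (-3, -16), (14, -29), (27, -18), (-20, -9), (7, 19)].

Computing all pairwise distances among 8 points:

d((9, -24), (-25, 16)) = 52.4976
d((9, -24), (13, 5)) = 29.2746
d((9, -24), (-3, -16)) = 14.4222
d((9, -24), (14, -29)) = 7.0711 <-- minimum
d((9, -24), (27, -18)) = 18.9737
d((9, -24), (-20, -9)) = 32.6497
d((9, -24), (7, 19)) = 43.0465
d((-25, 16), (13, 5)) = 39.5601
d((-25, 16), (-3, -16)) = 38.833
d((-25, 16), (14, -29)) = 59.5483
d((-25, 16), (27, -18)) = 62.1289
d((-25, 16), (-20, -9)) = 25.4951
d((-25, 16), (7, 19)) = 32.1403
d((13, 5), (-3, -16)) = 26.4008
d((13, 5), (14, -29)) = 34.0147
d((13, 5), (27, -18)) = 26.9258
d((13, 5), (-20, -9)) = 35.8469
d((13, 5), (7, 19)) = 15.2315
d((-3, -16), (14, -29)) = 21.4009
d((-3, -16), (27, -18)) = 30.0666
d((-3, -16), (-20, -9)) = 18.3848
d((-3, -16), (7, 19)) = 36.4005
d((14, -29), (27, -18)) = 17.0294
d((14, -29), (-20, -9)) = 39.4462
d((14, -29), (7, 19)) = 48.5077
d((27, -18), (-20, -9)) = 47.8539
d((27, -18), (7, 19)) = 42.0595
d((-20, -9), (7, 19)) = 38.8973

Closest pair: (9, -24) and (14, -29) with distance 7.0711

The closest pair is (9, -24) and (14, -29) with Euclidean distance 7.0711. For 8 points, brute-force pairwise comparison is shown above. For large n, the divide-and-conquer algorithm (sort by x, recurse on halves, check the dividing strip) achieves O(n log n).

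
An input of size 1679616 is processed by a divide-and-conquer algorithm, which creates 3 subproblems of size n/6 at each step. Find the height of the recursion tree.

For divide and conquer with division factor 6:

Problem sizes at each level:
Level 0: 1679616
Level 1: 279936
Level 2: 46656
Level 3: 7776
Level 4: 1296
Level 5: 216
Level 6: 36
Level 7: 6
Level 8: 1

The root is level 0 and the size-1 base case is level 8 (the tree spans levels 0 through 8, i.e. 9 levels counting the root), so the depth is the number of divisions: log_6(1679616) = 8

The recursion tree depth is log_6(1679616) = 8. At each level, the problem size is divided by 6, so it takes 8 divisions to reduce to a base case of size 1. The algorithm makes 3 recursive calls at each level.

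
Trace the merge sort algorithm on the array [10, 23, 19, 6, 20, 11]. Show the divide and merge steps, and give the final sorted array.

Merge sort trace:

Split: [10, 23, 19, 6, 20, 11] -> [10, 23, 19] and [6, 20, 11]
  Split: [10, 23, 19] -> [10] and [23, 19]
    Split: [23, 19] -> [23] and [19]
    Merge: [23] + [19] -> [19, 23]
  Merge: [10] + [19, 23] -> [10, 19, 23]
  Split: [6, 20, 11] -> [6] and [20, 11]
    Split: [20, 11] -> [20] and [11]
    Merge: [20] + [11] -> [11, 20]
  Merge: [6] + [11, 20] -> [6, 11, 20]
Merge: [10, 19, 23] + [6, 11, 20] -> [6, 10, 11, 19, 20, 23]

Final sorted array: [6, 10, 11, 19, 20, 23]

The merge sort proceeds by recursively splitting the array and merging sorted halves.
After all merges, the sorted array is [6, 10, 11, 19, 20, 23].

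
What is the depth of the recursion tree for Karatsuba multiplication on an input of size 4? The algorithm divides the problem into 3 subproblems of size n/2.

For divide and conquer with division factor 2:

Problem sizes at each level:
Level 0: 4
Level 1: 2
Level 2: 1

The root is level 0 and the size-1 base case is level 2 (the tree spans levels 0 through 2, i.e. 3 levels counting the root), so the depth is the number of divisions: log_2(4) = 2

The recursion tree depth is log_2(4) = 2. At each level, the problem size is divided by 2, so it takes 2 divisions to reduce to a base case of size 1. The algorithm makes 3 recursive calls at each level.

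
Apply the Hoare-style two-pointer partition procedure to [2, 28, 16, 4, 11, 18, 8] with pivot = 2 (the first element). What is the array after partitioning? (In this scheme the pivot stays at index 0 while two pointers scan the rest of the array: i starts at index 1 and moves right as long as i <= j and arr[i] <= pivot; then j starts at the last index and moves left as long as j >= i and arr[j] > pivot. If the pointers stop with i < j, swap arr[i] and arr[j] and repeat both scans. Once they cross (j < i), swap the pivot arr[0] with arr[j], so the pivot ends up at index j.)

Hoare-style two-pointer partition with pivot = 2:

Initial array: [2, 28, 16, 4, 11, 18, 8]

Pointers start at i = 1, j = 6.
i ends at 1, j ends at 0: the pointers have crossed (j < i), so scanning stops.

j = 0, so swapping arr[0] with arr[j] leaves the pivot at position 0: [2, 28, 16, 4, 11, 18, 8]
Pivot position: 0

After partitioning with pivot 2, the array becomes [2, 28, 16, 4, 11, 18, 8]. The pivot is placed at index 0. All elements to the left of the pivot are <= 2, and all elements to the right are > 2.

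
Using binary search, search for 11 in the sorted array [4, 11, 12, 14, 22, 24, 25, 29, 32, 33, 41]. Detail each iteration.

Binary search for 11 in [4, 11, 12, 14, 22, 24, 25, 29, 32, 33, 41]:

lo=0, hi=10, mid=5, arr[mid]=24 -> 24 > 11, search left half
lo=0, hi=4, mid=2, arr[mid]=12 -> 12 > 11, search left half
lo=0, hi=1, mid=0, arr[mid]=4 -> 4 < 11, search right half
lo=1, hi=1, mid=1, arr[mid]=11 -> Found target at index 1!

Binary search finds 11 at index 1 after 4 comparisons. The search repeatedly halves the search space by comparing with the middle element.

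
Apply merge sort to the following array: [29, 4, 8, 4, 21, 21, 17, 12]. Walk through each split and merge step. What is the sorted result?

Merge sort trace:

Split: [29, 4, 8, 4, 21, 21, 17, 12] -> [29, 4, 8, 4] and [21, 21, 17, 12]
  Split: [29, 4, 8, 4] -> [29, 4] and [8, 4]
    Split: [29, 4] -> [29] and [4]
    Merge: [29] + [4] -> [4, 29]
    Split: [8, 4] -> [8] and [4]
    Merge: [8] + [4] -> [4, 8]
  Merge: [4, 29] + [4, 8] -> [4, 4, 8, 29]
  Split: [21, 21, 17, 12] -> [21, 21] and [17, 12]
    Split: [21, 21] -> [21] and [21]
    Merge: [21] + [21] -> [21, 21]
    Split: [17, 12] -> [17] and [12]
    Merge: [17] + [12] -> [12, 17]
  Merge: [21, 21] + [12, 17] -> [12, 17, 21, 21]
Merge: [4, 4, 8, 29] + [12, 17, 21, 21] -> [4, 4, 8, 12, 17, 21, 21, 29]

Final sorted array: [4, 4, 8, 12, 17, 21, 21, 29]

The merge sort proceeds by recursively splitting the array and merging sorted halves.
After all merges, the sorted array is [4, 4, 8, 12, 17, 21, 21, 29].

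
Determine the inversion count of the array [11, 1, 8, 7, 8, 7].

Finding inversions in [11, 1, 8, 7, 8, 7]:

(0, 1): arr[0]=11 > arr[1]=1
(0, 2): arr[0]=11 > arr[2]=8
(0, 3): arr[0]=11 > arr[3]=7
(0, 4): arr[0]=11 > arr[4]=8
(0, 5): arr[0]=11 > arr[5]=7
(2, 3): arr[2]=8 > arr[3]=7
(2, 5): arr[2]=8 > arr[5]=7
(4, 5): arr[4]=8 > arr[5]=7

Total inversions: 8

The array has 8 inversion(s): (0,1), (0,2), (0,3), (0,4), (0,5), (2,3), (2,5), (4,5). Each pair (i,j) satisfies i < j and arr[i] > arr[j].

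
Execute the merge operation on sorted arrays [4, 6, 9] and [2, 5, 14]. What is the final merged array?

Merging process:

Compare 4 vs 2: take 2 from right. Merged: [2]
Compare 4 vs 5: take 4 from left. Merged: [2, 4]
Compare 6 vs 5: take 5 from right. Merged: [2, 4, 5]
Compare 6 vs 14: take 6 from left. Merged: [2, 4, 5, 6]
Compare 9 vs 14: take 9 from left. Merged: [2, 4, 5, 6, 9]
Append remaining from right: [14]. Merged: [2, 4, 5, 6, 9, 14]

Final merged array: [2, 4, 5, 6, 9, 14]
Total comparisons: 5

The merged array is [2, 4, 5, 6, 9, 14], requiring 5 comparisons. The merge step runs in O(n) time where n is the total number of elements.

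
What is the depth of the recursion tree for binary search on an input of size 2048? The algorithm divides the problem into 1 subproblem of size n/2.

For divide and conquer with division factor 2:

Problem sizes at each level:
Level 0: 2048
Level 1: 1024
Level 2: 512
Level 3: 256
Level 4: 128
Level 5: 64
Level 6: 32
Level 7: 16
Level 8: 8
Level 9: 4
Level 10: 2
Level 11: 1

The root is level 0 and the size-1 base case is level 11 (the tree spans levels 0 through 11, i.e. 12 levels counting the root), so the depth is the number of divisions: log_2(2048) = 11

The recursion tree depth is log_2(2048) = 11. At each level, the problem size is divided by 2, so it takes 11 divisions to reduce to a base case of size 1. The algorithm makes 1 recursive call at each level.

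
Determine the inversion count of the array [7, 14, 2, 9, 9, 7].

Finding inversions in [7, 14, 2, 9, 9, 7]:

(0, 2): arr[0]=7 > arr[2]=2
(1, 2): arr[1]=14 > arr[2]=2
(1, 3): arr[1]=14 > arr[3]=9
(1, 4): arr[1]=14 > arr[4]=9
(1, 5): arr[1]=14 > arr[5]=7
(3, 5): arr[3]=9 > arr[5]=7
(4, 5): arr[4]=9 > arr[5]=7

Total inversions: 7

The array has 7 inversion(s): (0,2), (1,2), (1,3), (1,4), (1,5), (3,5), (4,5). Each pair (i,j) satisfies i < j and arr[i] > arr[j].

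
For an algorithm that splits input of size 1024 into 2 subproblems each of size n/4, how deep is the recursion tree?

For divide and conquer with division factor 4:

Problem sizes at each level:
Level 0: 1024
Level 1: 256
Level 2: 64
Level 3: 16
Level 4: 4
Level 5: 1

The root is level 0 and the size-1 base case is level 5 (the tree spans levels 0 through 5, i.e. 6 levels counting the root), so the depth is the number of divisions: log_4(1024) = 5

The recursion tree depth is log_4(1024) = 5. At each level, the problem size is divided by 4, so it takes 5 divisions to reduce to a base case of size 1. The algorithm makes 2 recursive calls at each level.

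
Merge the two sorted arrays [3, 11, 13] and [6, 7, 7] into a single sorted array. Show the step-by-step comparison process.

Merging process:

Compare 3 vs 6: take 3 from left. Merged: [3]
Compare 11 vs 6: take 6 from right. Merged: [3, 6]
Compare 11 vs 7: take 7 from right. Merged: [3, 6, 7]
Compare 11 vs 7: take 7 from right. Merged: [3, 6, 7, 7]
Append remaining from left: [11, 13]. Merged: [3, 6, 7, 7, 11, 13]

Final merged array: [3, 6, 7, 7, 11, 13]
Total comparisons: 4

The merged array is [3, 6, 7, 7, 11, 13], requiring 4 comparisons. The merge step runs in O(n) time where n is the total number of elements.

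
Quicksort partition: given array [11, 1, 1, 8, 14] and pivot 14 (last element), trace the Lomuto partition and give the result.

Lomuto partition with pivot = 14:

Initial array: [11, 1, 1, 8, 14]

arr[0]=11 <= 14: swap with position 0, array becomes [11, 1, 1, 8, 14]
arr[1]=1 <= 14: swap with position 1, array becomes [11, 1, 1, 8, 14]
arr[2]=1 <= 14: swap with position 2, array becomes [11, 1, 1, 8, 14]
arr[3]=8 <= 14: swap with position 3, array becomes [11, 1, 1, 8, 14]

Place pivot at position 4: [11, 1, 1, 8, 14]
Pivot position: 4

After partitioning with pivot 14, the array becomes [11, 1, 1, 8, 14]. The pivot is placed at index 4. All elements to the left of the pivot are <= 14, and all elements to the right are > 14.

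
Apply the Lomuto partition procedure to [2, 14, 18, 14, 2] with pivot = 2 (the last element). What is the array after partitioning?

Lomuto partition with pivot = 2:

Initial array: [2, 14, 18, 14, 2]

arr[0]=2 <= 2: swap with position 0, array becomes [2, 14, 18, 14, 2]
arr[1]=14 > 2: no swap
arr[2]=18 > 2: no swap
arr[3]=14 > 2: no swap

Place pivot at position 1: [2, 2, 18, 14, 14]
Pivot position: 1

After partitioning with pivot 2, the array becomes [2, 2, 18, 14, 14]. The pivot is placed at index 1. All elements to the left of the pivot are <= 2, and all elements to the right are > 2.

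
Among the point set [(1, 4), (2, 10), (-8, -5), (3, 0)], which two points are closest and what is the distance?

Computing all pairwise distances among 4 points:

d((1, 4), (2, 10)) = 6.0828
d((1, 4), (-8, -5)) = 12.7279
d((1, 4), (3, 0)) = 4.4721 <-- minimum
d((2, 10), (-8, -5)) = 18.0278
d((2, 10), (3, 0)) = 10.0499
d((-8, -5), (3, 0)) = 12.083

Closest pair: (1, 4) and (3, 0) with distance 4.4721

The closest pair is (1, 4) and (3, 0) with Euclidean distance 4.4721. For 4 points, brute-force pairwise comparison is shown above. For large n, the divide-and-conquer algorithm (sort by x, recurse on halves, check the dividing strip) achieves O(n log n).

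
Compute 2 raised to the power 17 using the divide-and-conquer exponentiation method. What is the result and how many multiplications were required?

Computing 2^17 by squaring (build up from 2^1; each line after the first costs one multiplication):

2^1 = 2
2^2 = (2^1)^2 = 2^2 = 4
2^4 = (2^2)^2 = 4^2 = 16
2^8 = (2^4)^2 = 16^2 = 256
2^16 = (2^8)^2 = 256^2 = 65536
2^17 = 2 * 2^16 = 2 * 65536 = 131072

Result: 131072
Multiplications needed: 5 (5 lines after 2^1)

2^17 = 131072. Using exponentiation by squaring, this requires 5 multiplications. The key idea: if the exponent is even, square the half-power; if odd, multiply by the base once.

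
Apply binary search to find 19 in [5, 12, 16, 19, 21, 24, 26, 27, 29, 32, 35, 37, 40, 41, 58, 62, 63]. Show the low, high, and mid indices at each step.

Binary search for 19 in [5, 12, 16, 19, 21, 24, 26, 27, 29, 32, 35, 37, 40, 41, 58, 62, 63]:

lo=0, hi=16, mid=8, arr[mid]=29 -> 29 > 19, search left half
lo=0, hi=7, mid=3, arr[mid]=19 -> Found target at index 3!

Binary search finds 19 at index 3 after 2 comparisons. The search repeatedly halves the search space by comparing with the middle element.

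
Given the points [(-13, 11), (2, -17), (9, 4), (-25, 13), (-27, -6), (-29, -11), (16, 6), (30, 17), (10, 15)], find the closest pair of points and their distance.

Computing all pairwise distances among 9 points:

d((-13, 11), (2, -17)) = 31.7648
d((-13, 11), (9, 4)) = 23.0868
d((-13, 11), (-25, 13)) = 12.1655
d((-13, 11), (-27, -6)) = 22.0227
d((-13, 11), (-29, -11)) = 27.2029
d((-13, 11), (16, 6)) = 29.4279
d((-13, 11), (30, 17)) = 43.4166
d((-13, 11), (10, 15)) = 23.3452
d((2, -17), (9, 4)) = 22.1359
d((2, -17), (-25, 13)) = 40.3609
d((2, -17), (-27, -6)) = 31.0161
d((2, -17), (-29, -11)) = 31.5753
d((2, -17), (16, 6)) = 26.9258
d((2, -17), (30, 17)) = 44.0454
d((2, -17), (10, 15)) = 32.9848
d((9, 4), (-25, 13)) = 35.171
d((9, 4), (-27, -6)) = 37.3631
d((9, 4), (-29, -11)) = 40.8534
d((9, 4), (16, 6)) = 7.2801
d((9, 4), (30, 17)) = 24.6982
d((9, 4), (10, 15)) = 11.0454
d((-25, 13), (-27, -6)) = 19.105
d((-25, 13), (-29, -11)) = 24.3311
d((-25, 13), (16, 6)) = 41.5933
d((-25, 13), (30, 17)) = 55.1453
d((-25, 13), (10, 15)) = 35.0571
d((-27, -6), (-29, -11)) = 5.3852 <-- minimum
d((-27, -6), (16, 6)) = 44.643
d((-27, -6), (30, 17)) = 61.4654
d((-27, -6), (10, 15)) = 42.5441
d((-29, -11), (16, 6)) = 48.1041
d((-29, -11), (30, 17)) = 65.307
d((-29, -11), (10, 15)) = 46.8722
d((16, 6), (30, 17)) = 17.8045
d((16, 6), (10, 15)) = 10.8167
d((30, 17), (10, 15)) = 20.0998

Closest pair: (-27, -6) and (-29, -11) with distance 5.3852

The closest pair is (-27, -6) and (-29, -11) with Euclidean distance 5.3852. For 9 points, brute-force pairwise comparison is shown above. For large n, the divide-and-conquer algorithm (sort by x, recurse on halves, check the dividing strip) achieves O(n log n).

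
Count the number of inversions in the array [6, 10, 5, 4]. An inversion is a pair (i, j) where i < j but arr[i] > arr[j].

Finding inversions in [6, 10, 5, 4]:

(0, 2): arr[0]=6 > arr[2]=5
(0, 3): arr[0]=6 > arr[3]=4
(1, 2): arr[1]=10 > arr[2]=5
(1, 3): arr[1]=10 > arr[3]=4
(2, 3): arr[2]=5 > arr[3]=4

Total inversions: 5

The array has 5 inversion(s): (0,2), (0,3), (1,2), (1,3), (2,3). Each pair (i,j) satisfies i < j and arr[i] > arr[j].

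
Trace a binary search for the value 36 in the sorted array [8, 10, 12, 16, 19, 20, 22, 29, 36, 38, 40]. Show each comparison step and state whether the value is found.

Binary search for 36 in [8, 10, 12, 16, 19, 20, 22, 29, 36, 38, 40]:

lo=0, hi=10, mid=5, arr[mid]=20 -> 20 < 36, search right half
lo=6, hi=10, mid=8, arr[mid]=36 -> Found target at index 8!

Binary search finds 36 at index 8 after 2 comparisons. The search repeatedly halves the search space by comparing with the middle element.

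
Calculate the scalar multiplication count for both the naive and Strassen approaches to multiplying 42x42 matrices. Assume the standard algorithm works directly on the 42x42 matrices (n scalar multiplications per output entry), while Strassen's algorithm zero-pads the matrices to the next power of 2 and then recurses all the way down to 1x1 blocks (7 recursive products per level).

Matrix multiplication for 42x42 matrices:

Strassen's algorithm requires power-of-2 dimensions. Pad 42x42 to 64x64 (next power of 2).

Standard algorithm: 42^3 = 74088 multiplications
Strassen's algorithm: 7^(log2(64)) = 7^6 = 117649 multiplications
Difference: 74088 - 117649 = -43561 (Strassen uses MORE here due to padding overhead — for small or just-over-power-of-2 n, padding can outweigh the per-level savings)

Standard: 74088 multiplications (42^3). Strassen: 117649 multiplications (7^6, after padding to 64x64). Strassen reduces 8 recursive multiplications to 7 at each level.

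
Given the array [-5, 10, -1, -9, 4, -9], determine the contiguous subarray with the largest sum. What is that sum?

Using Kadane's algorithm on [-5, 10, -1, -9, 4, -9]:

Scanning through the array:
Position 1 (value 10): max_ending_here = 10, max_so_far = 10
Position 2 (value -1): max_ending_here = 9, max_so_far = 10
Position 3 (value -9): max_ending_here = 0, max_so_far = 10
Position 4 (value 4): max_ending_here = 4, max_so_far = 10
Position 5 (value -9): max_ending_here = -5, max_so_far = 10

Maximum subarray: [10]
Maximum sum: 10

The maximum subarray is [10] with sum 10. This subarray runs from index 1 to index 1.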